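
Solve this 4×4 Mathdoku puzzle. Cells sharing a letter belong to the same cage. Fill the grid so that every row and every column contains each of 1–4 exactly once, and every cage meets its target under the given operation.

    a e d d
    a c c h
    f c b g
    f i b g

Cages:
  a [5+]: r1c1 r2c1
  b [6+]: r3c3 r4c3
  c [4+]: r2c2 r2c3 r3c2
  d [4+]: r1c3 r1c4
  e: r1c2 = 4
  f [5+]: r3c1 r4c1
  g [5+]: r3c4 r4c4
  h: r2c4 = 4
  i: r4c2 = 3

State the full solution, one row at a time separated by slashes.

Cage e is a single given cell, leaving r1c2 = 4.
Cage c has sum 4, leaving r2c2 = 2.
The 3 cells of cage c must have sum 4, which forces r2c3 = 1.
Cage h is given; hence r2c4 = 4.
Cage c needs sum 4; hence r3c2 = 1.
Cage i is a single given cell, leaving r4c2 = 3.
The two cells of cage a must have sum 5; hence r1c1 = 2.
Column 3 now contains 1, leaving r1c3 = 3.
The two cells of cage d must have sum 4, which forces r1c4 = 1.
4 is placed in row 2, so r2c1 = 3.
3 is placed in column 1; hence r3c1 = 4.
Row 3 now contains 4, leaving r3c3 = 2.
Cage g needs two cells with sum 5, which forces r3c4 = 3.
2 is placed in column 1, so r4c1 = 1.
Column 3 already has 2, leaving r4c3 = 4.
Cage g needs two cells with sum 5; hence r4c4 = 2.

2 4 3 1 / 3 2 1 4 / 4 1 2 3 / 1 3 4 2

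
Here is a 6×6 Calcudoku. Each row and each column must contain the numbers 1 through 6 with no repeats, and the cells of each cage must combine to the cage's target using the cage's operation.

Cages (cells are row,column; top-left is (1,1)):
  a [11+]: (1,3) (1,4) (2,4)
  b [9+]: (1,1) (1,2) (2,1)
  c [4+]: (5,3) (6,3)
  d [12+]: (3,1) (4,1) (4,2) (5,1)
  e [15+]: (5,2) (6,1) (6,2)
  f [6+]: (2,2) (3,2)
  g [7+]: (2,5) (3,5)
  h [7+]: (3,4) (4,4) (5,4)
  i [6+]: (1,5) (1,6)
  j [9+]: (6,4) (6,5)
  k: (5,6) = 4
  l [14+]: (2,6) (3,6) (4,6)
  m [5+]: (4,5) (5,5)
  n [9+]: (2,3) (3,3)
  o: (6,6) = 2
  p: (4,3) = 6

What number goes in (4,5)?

Cage p is given, leaving (4,3) = 6.
Cage k is a single given cell, leaving (5,6) = 4.
Cage o is given, leaving (6,6) = 2.
Row 6 needs a 1, and only (6,3) is open for it.
Column 3 now contains 1, leaving (5,3) = 3.
Column 3 needs a 2, and only (1,3) is open for it.
In column 6, 1 can only go at (1,6), so (1,6) = 1.
Row 1 already has 1; hence (1,5) = 5.
The 3 cells of cage b must have sum 9; hence (2,1) = 2.
Row 1 needs a 6, and only (1,4) is open for it.
Cage a has sum 11; hence (2,4) = 3.
3 is placed in column 4; hence (6,4) = 5.
Cage j's pair has sum 9, which forces (6,5) = 4.
4 is placed in column 5, which forces (4,5) = 3.
3 is placed in row 4, so (4,6) = 5.
The 3 cells of cage e must have sum 15, so (5,2) = 6.
Cage m's pair has sum 5; hence (5,5) = 2.
Row 6 already has 4, so (6,1) = 6.
The 3 cells of cage e must have sum 15; hence (6,2) = 3.
The 3 cells of cage b must have sum 9, leaving (1,1) = 3.
Column 2 already has 3; hence (1,2) = 4.
5 is placed in column 6, leaving (2,6) = 6.
Cage l has sum 14; hence (3,6) = 3.
Cage d needs sum 12, leaving (4,2) = 2.
Row 4 now contains 2, leaving (4,4) = 4.
Row 5 now contains 2, so (5,4) = 1.
Row 2 already has 6, which forces (2,5) = 1.
The 4 cells of cage d must have sum 12; hence (3,1) = 4.
Row 3 now contains 4, so (3,3) = 5.
Column 4 already has 4; hence (3,4) = 2.
The two cells of cage g must have sum 7, leaving (3,5) = 6.
Row 4 already has 4, which forces (4,1) = 1.
Row 5 already has 1, leaving (5,1) = 5.
1 is placed in row 2, which forces (2,2) = 5.
Column 3 now contains 5, leaving (2,3) = 4.
Row 3 now contains 5, so (3,2) = 1.
Completed grid: 3 4 2 6 5 1 / 2 5 4 3 1 6 / 4 1 5 2 6 3 / 1 2 6 4 3 5 / 5 6 3 1 2 4 / 6 3 1 5 4 2.

3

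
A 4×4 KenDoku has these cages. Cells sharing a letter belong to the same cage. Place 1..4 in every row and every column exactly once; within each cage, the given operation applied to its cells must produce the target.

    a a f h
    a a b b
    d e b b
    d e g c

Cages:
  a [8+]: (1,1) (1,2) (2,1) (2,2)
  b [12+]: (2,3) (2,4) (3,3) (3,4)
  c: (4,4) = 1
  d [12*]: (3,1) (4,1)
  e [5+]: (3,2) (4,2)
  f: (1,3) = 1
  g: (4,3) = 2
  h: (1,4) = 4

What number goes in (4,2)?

Cage f is given; hence (1,3) = 1.
H is a freebie, which forces (1,4) = 4.
Cage g is a single given cell, which forces (4,3) = 2.
Cage c is given, so (4,4) = 1.
Row 2 needs a 4, and only (2,3) is open for it.
Cage b has sum 12, which forces (2,4) = 3.
4 is placed in column 3; hence (3,3) = 3.
Cage b needs sum 12, leaving (3,4) = 2.
3 is placed in row 3; hence (3,1) = 4.
Row 3 already has 2, so (3,2) = 1.
The two cells of cage d must have product 12, leaving (4,1) = 3.
Cage e's pair has sum 5, which forces (4,2) = 4.
3 is placed in column 1, so (1,1) = 2.
Cage a has sum 8, which forces (1,2) = 3.
Cage a has sum 8, which forces (2,1) = 1.
Column 2 now contains 1, which forces (2,2) = 2.
Filled in: 2 3 1 4 / 1 2 4 3 / 4 1 3 2 / 3 4 2 1.

4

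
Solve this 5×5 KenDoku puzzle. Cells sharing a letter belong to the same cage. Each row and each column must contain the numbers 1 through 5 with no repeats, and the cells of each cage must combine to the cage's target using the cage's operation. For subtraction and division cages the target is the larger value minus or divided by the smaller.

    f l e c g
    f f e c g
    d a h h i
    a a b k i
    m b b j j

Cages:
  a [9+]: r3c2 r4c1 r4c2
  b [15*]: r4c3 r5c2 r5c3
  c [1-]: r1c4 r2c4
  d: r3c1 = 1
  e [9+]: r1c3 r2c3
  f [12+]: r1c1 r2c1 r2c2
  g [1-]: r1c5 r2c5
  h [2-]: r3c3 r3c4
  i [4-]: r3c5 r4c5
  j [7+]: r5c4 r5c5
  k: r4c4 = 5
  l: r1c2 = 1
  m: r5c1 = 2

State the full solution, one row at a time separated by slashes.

5 1 4 2 3 / 3 4 5 1 2 / 1 3 2 4 5 / 4 2 3 5 1 / 2 5 1 3 4

Cage l is given, leaving r1c2 = 1.
D is a freebie, leaving r3c1 = 1.
Row 3 now contains 1; hence r3c5 = 5.
K is a freebie, which forces r4c4 = 5.
Column 5 already has 5, which forces r4c5 = 1.
Cage m is a single given cell, so r5c1 = 2.
Row 4 already has 1, which forces r4c3 = 3.
The 3 cells of cage b must have product 15, which forces r5c2 = 5.
Cage b has product 15, leaving r5c3 = 1.
Cage a needs sum 9, which forces r3c2 = 3.
3 is placed in row 4, leaving r4c1 = 4.
The 3 cells of cage a must have sum 9, leaving r4c2 = 2.
Column 2 now contains 3, which forces r2c2 = 4.
4 is placed in row 2, which forces r2c3 = 5.
Cage f has sum 12, so r1c1 = 5.
Column 3 already has 5, so r1c3 = 4.
Row 2 now contains 5, which forces r2c1 = 3.
3 is placed in row 2; hence r2c5 = 2.
Column 3 now contains 4; hence r3c3 = 2.
Row 3 already has 2, which forces r3c4 = 4.
Column 4 now contains 4, which forces r5c4 = 3.
3 is placed in row 5, leaving r5c5 = 4.
3 is placed in column 4; hence r1c4 = 2.
2 is placed in column 5, leaving r1c5 = 3.
Row 2 now contains 2; hence r2c4 = 1.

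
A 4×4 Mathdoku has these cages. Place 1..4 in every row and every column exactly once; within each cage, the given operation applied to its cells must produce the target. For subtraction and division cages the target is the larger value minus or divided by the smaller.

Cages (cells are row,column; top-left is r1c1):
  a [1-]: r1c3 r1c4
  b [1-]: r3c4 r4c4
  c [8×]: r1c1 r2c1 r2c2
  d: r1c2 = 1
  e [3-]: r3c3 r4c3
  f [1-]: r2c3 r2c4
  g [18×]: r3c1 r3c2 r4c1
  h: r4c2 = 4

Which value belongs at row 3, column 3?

Cage d is a single given cell, leaving r1c2 = 1.
Cage g has product 18, so r3c1 = 2.
Cage g needs product 18; hence r3c2 = 3.
The 3 cells of cage g must have product 18, leaving r4c1 = 3.
Cage h is a single given cell; hence r4c2 = 4.
Row 4 already has 4, which forces r4c3 = 1.
1 is placed in row 4, leaving r4c4 = 2.
Column 1 already has 2, leaving r1c1 = 4.
4 is placed in row 1; hence r1c4 = 3.
Cage c has product 8, so r2c1 = 1.
4 is placed in column 2; hence r2c2 = 2.
Row 2 already has 1; hence r2c4 = 4.
Column 3 already has 1, so r3c3 = 4.
Cage b needs two cells with difference 1, which forces r3c4 = 1.
Row 1 now contains 3; hence r1c3 = 2.
4 is placed in row 2; hence r2c3 = 3.
The full grid is 4 1 2 3 / 1 2 3 4 / 2 3 4 1 / 3 4 1 2.

4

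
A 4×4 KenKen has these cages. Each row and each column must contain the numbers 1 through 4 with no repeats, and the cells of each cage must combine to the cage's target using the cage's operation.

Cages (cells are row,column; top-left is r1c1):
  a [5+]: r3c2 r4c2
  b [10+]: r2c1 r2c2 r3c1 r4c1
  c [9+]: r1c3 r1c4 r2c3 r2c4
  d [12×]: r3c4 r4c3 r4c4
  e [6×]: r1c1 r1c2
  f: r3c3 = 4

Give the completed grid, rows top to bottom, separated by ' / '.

F is a freebie, so r3c3 = 4.
The only place for 4 in row 1 is r1c4.
Cage d has product 12, so r3c4 = 2.
The 3 cells of cage d must have product 12; hence r4c3 = 2.
Column 4 already has 4; hence r4c4 = 3.
Column 3 already has 2, leaving r1c3 = 1.
Cage c has sum 9; hence r2c3 = 3.
Column 4 already has 2; hence r2c4 = 1.
The two cells of cage a must have sum 5, so r3c2 = 1.
Row 4 now contains 3; hence r4c2 = 4.
Cage b has sum 10, leaving r2c1 = 4.
Column 2 now contains 4, leaving r2c2 = 2.
1 is placed in row 3, which forces r3c1 = 3.
Row 4 already has 4, leaving r4c1 = 1.
Column 1 now contains 3; hence r1c1 = 2.
Column 2 already has 2; hence r1c2 = 3.

2 3 1 4 / 4 2 3 1 / 3 1 4 2 / 1 4 2 3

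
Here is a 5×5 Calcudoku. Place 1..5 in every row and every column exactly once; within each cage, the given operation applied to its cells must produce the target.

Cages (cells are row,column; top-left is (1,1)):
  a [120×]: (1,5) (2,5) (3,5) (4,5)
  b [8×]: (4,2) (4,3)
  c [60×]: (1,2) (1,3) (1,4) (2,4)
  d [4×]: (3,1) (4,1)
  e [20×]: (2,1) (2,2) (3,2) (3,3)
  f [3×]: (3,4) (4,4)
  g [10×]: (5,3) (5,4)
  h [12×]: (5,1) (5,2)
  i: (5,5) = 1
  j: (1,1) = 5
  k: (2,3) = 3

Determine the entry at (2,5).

J is a freebie; hence (1,1) = 5.
Cage k is a single given cell, so (2,3) = 3.
Cage i is a single given cell, leaving (5,5) = 1.
The 4 cells of cage c must have product 60, so (2,4) = 5.
Column 4 already has 5, which forces (5,4) = 2.
Row 5 now contains 2; hence (5,3) = 5.
The 4 cells of cage e must have product 20, leaving (3,2) = 5.
Cage a has product 120, which forces (4,5) = 5.
Row 1 needs a 2, and only (1,5) is open for it.
Column 5 now contains 2; hence (2,5) = 4.
The 4 cells of cage a must have product 120; hence (3,5) = 3.
The 4 cells of cage e must have product 20; hence (3,3) = 2.
3 is placed in row 3, so (3,4) = 1.
2 is placed in column 3; hence (4,3) = 4.
Cage f's pair has product 3, so (4,4) = 3.
The 4 cells of cage c must have product 60, which forces (1,2) = 3.
Column 3 already has 4; hence (1,3) = 1.
Column 4 already has 3, leaving (1,4) = 4.
1 is placed in row 3, which forces (3,1) = 4.
Row 4 already has 4, so (4,1) = 1.
Row 4 already has 4, which forces (4,2) = 2.
Column 1 now contains 4, leaving (5,1) = 3.
3 is placed in column 2, so (5,2) = 4.
Column 1 already has 1, leaving (2,1) = 2.
Column 2 already has 2, leaving (2,2) = 1.
Completed grid: 5 3 1 4 2 / 2 1 3 5 4 / 4 5 2 1 3 / 1 2 4 3 5 / 3 4 5 2 1.

4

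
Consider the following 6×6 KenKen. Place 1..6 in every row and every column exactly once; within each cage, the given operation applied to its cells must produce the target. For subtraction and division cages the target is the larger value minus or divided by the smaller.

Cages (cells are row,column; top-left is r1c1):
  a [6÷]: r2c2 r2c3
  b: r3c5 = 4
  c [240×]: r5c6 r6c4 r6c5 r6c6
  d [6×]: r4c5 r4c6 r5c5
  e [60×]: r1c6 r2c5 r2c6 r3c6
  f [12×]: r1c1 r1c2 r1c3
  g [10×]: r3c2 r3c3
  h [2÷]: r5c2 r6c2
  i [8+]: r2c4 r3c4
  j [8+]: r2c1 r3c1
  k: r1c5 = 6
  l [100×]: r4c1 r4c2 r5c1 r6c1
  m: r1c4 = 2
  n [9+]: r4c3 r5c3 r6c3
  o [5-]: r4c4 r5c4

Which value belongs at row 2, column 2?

Cage m is a single given cell, which forces r1c4 = 2.
Cage k is given, leaving r1c5 = 6.
Cage b is a single given cell; hence r3c5 = 4.
Cage l has product 100, leaving r4c2 = 5.
Column 2 now contains 5, leaving r3c2 = 2.
The two cells of cage g must have product 10, leaving r3c3 = 5.
Row 3 now contains 5, so r3c4 = 3.
The two cells of cage j must have sum 8; hence r2c1 = 2.
Column 4 now contains 3; hence r2c4 = 5.
Row 3 already has 3, so r3c1 = 6.
Row 3 now contains 6, leaving r3c6 = 1.
The 4 cells of cage e must have product 60, so r1c6 = 5.
The 4 cells of cage e must have product 60, which forces r2c5 = 3.
Cage e has product 60; hence r2c6 = 4.
Cage d needs product 6, so r4c6 = 3.
Cage c needs product 240, so r6c4 = 4.
The 4 cells of cage c must have product 240; hence r6c5 = 5.
Cage l has product 100, which forces r4c1 = 4.
The 4 cells of cage l must have product 100, leaving r5c1 = 5.
5 is placed in row 6, leaving r6c1 = 1.
1 is placed in column 1, leaving r1c1 = 3.
Row 5 needs a 3, and only r5c2 is open for it.
Column 2 now contains 3; hence r6c2 = 6.
Row 6 already has 6; hence r6c6 = 2.
Column 2 already has 6, leaving r2c2 = 1.
Cage a needs two cells with quotient 6, which forces r2c3 = 6.
The 3 cells of cage n must have sum 9, which forces r4c3 = 2.
Row 4 already has 2, which forces r4c5 = 1.
Cage n has sum 9, so r5c3 = 4.
Column 5 now contains 1, leaving r5c5 = 2.
Column 6 already has 2; hence r5c6 = 6.
Row 6 now contains 2; hence r6c3 = 3.
1 is placed in column 2, leaving r1c2 = 4.
Column 3 already has 4, which forces r1c3 = 1.
Row 4 already has 1; hence r4c4 = 6.
Row 5 already has 6, leaving r5c4 = 1.
Completed grid: 3 4 1 2 6 5 / 2 1 6 5 3 4 / 6 2 5 3 4 1 / 4 5 2 6 1 3 / 5 3 4 1 2 6 / 1 6 3 4 5 2.

1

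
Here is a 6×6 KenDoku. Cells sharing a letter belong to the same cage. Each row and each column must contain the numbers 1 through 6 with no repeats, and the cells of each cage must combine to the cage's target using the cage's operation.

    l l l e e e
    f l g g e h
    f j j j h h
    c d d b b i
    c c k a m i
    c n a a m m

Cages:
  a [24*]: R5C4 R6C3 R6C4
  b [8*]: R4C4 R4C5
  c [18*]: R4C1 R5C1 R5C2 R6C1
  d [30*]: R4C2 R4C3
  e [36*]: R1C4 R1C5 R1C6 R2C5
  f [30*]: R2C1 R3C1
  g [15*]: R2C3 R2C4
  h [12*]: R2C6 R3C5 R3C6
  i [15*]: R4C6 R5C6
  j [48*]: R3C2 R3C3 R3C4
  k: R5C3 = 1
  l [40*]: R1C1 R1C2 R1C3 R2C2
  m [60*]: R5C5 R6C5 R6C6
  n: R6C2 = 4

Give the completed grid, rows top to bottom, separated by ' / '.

Cage k is given, so R5C3 = 1.
N is a freebie, leaving R6C2 = 4.
The 4 cells of cage c must have product 18, which forces R5C1 = 2.
Row 5 already has 1, so R5C2 = 3.
Row 5 now contains 2, so R5C4 = 4.
3 is placed in row 5, which forces R5C6 = 5.
Cage j has product 48; hence R3C3 = 4.
Column 4 already has 4, leaving R4C4 = 2.
Cage b needs two cells with product 8, which forces R4C5 = 4.
Column 6 already has 5, leaving R4C6 = 3.
5 is placed in row 5, leaving R5C5 = 6.
Cage m needs product 60; hence R6C5 = 5.
Cage m needs product 60, so R6C6 = 2.
The 4 cells of cage l must have product 40, so R1C1 = 4.
Cage j has product 48; hence R3C2 = 2.
2 is placed in column 4, so R3C4 = 6.
Row 3 now contains 2, so R3C5 = 3.
6 is placed in row 3, which forces R3C6 = 1.
3 is placed in row 4, leaving R4C1 = 1.
The 4 cells of cage c must have product 18, which forces R6C1 = 3.
Cage a has product 24, which forces R6C3 = 6.
Cage a has product 24; hence R6C4 = 1.
Cage l has product 40; hence R1C3 = 2.
Column 4 already has 1, so R1C4 = 3.
Row 1 now contains 2, so R1C5 = 1.
Column 6 now contains 1; hence R1C6 = 6.
Cage f's pair has product 30, so R2C1 = 6.
3 is placed in column 4, which forces R2C4 = 5.
Column 5 now contains 1, leaving R2C5 = 2.
Cage h needs product 12, which forces R2C6 = 4.
6 is placed in row 3; hence R3C1 = 5.
Cage d needs two cells with product 30; hence R4C2 = 6.
Column 3 already has 6, which forces R4C3 = 5.
1 is placed in row 1, leaving R1C2 = 5.
Row 2 now contains 5, so R2C2 = 1.
Row 2 now contains 5, which forces R2C3 = 3.

4 5 2 3 1 6 / 6 1 3 5 2 4 / 5 2 4 6 3 1 / 1 6 5 2 4 3 / 2 3 1 4 6 5 / 3 4 6 1 5 2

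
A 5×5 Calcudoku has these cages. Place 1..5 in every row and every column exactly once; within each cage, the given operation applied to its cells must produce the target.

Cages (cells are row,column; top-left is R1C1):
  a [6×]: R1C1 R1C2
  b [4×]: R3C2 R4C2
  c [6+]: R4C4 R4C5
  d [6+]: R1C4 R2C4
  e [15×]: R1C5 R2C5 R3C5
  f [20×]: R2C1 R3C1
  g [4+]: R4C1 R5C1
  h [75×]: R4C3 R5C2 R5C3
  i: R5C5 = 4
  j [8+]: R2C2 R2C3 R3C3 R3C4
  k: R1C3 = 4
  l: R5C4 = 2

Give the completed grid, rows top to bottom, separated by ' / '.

2 3 4 1 5 / 4 2 1 5 3 / 5 4 2 3 1 / 3 1 5 4 2 / 1 5 3 2 4

Cage k is a single given cell, so R1C3 = 4.
Cage h has product 75; hence R4C3 = 5.
Cage h has product 75; hence R5C2 = 5.
The 3 cells of cage h must have product 75; hence R5C3 = 3.
L is a freebie, leaving R5C4 = 2.
I is a freebie, which forces R5C5 = 4.
The two cells of cage g must have sum 4, leaving R4C1 = 3.
The two cells of cage c must have sum 6, which forces R4C4 = 4.
Cage c's pair has sum 6, leaving R4C5 = 2.
3 is placed in row 5; hence R5C1 = 1.
Column 1 now contains 3, which forces R1C1 = 2.
Cage a's pair has product 6, so R1C2 = 3.
Cage j has sum 8; hence R2C3 = 1.
1 is placed in row 2, so R2C4 = 5.
Row 2 now contains 5; hence R2C5 = 3.
Cage b needs two cells with product 4, so R3C2 = 4.
The 4 cells of cage j must have sum 8; hence R3C3 = 2.
Row 4 already has 4, which forces R4C2 = 1.
Column 4 now contains 5; hence R1C4 = 1.
Row 1 already has 1; hence R1C5 = 5.
Row 2 now contains 5, leaving R2C1 = 4.
Column 2 already has 4, which forces R2C2 = 2.
Row 3 now contains 4, leaving R3C1 = 5.
Cage j needs sum 8, so R3C4 = 3.
Column 5 already has 5, so R3C5 = 1.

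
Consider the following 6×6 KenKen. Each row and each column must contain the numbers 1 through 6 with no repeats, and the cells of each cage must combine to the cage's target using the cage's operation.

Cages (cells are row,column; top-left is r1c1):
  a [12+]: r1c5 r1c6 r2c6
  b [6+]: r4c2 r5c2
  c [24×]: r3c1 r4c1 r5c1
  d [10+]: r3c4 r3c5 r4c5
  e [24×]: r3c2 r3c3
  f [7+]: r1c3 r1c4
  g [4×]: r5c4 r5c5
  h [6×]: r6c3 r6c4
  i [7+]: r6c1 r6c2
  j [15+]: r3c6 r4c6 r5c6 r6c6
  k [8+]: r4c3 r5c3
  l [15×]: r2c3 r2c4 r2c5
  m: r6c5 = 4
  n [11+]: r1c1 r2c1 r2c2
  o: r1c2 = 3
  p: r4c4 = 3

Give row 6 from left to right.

Cage o is a single given cell, which forces r1c2 = 3.
Cage p is a single given cell, which forces r4c4 = 3.
M is a freebie, which forces r6c5 = 4.
The two cells of cage g must have product 4; hence r5c4 = 4.
4 is placed in column 5, leaving r5c5 = 1.
The only place for 4 in column 3 is r3c3.
4 is placed in row 3, so r3c2 = 6.
Row 3 already has 6, which forces r3c5 = 3.
The 3 cells of cage c must have product 24, which forces r4c1 = 4.
Row 4 now contains 4, so r4c2 = 1.
The 3 cells of cage l must have product 15, leaving r2c3 = 3.
Cage l has product 15, which forces r2c4 = 1.
3 is placed in column 5, so r2c5 = 5.
The two cells of cage b must have sum 6, so r5c2 = 5.
5 is placed in column 2, which forces r6c2 = 2.
2 is placed in row 6, leaving r6c4 = 6.
Column 2 now contains 2; hence r2c2 = 4.
The 3 cells of cage d must have sum 10, leaving r3c4 = 5.
Row 3 already has 5, so r3c6 = 1.
The 3 cells of cage d must have sum 10, leaving r4c5 = 2.
2 is placed in row 6, which forces r6c1 = 5.
6 is placed in row 6, which forces r6c3 = 1.
Row 6 now contains 5, which forces r6c6 = 3.
Column 1 now contains 5, leaving r1c1 = 1.
The two cells of cage f must have sum 7, so r1c3 = 5.
5 is placed in column 4, so r1c4 = 2.
2 is placed in column 5; hence r1c5 = 6.
The 3 cells of cage a must have sum 12, which forces r1c6 = 4.
Cage n has sum 11, so r2c1 = 6.
The 3 cells of cage a must have sum 12; hence r2c6 = 2.
1 is placed in row 3, which forces r3c1 = 2.
2 is placed in row 4, so r4c3 = 6.
Cage j needs sum 15; hence r4c6 = 5.
Cage c needs product 24, which forces r5c1 = 3.
The two cells of cage k must have sum 8, which forces r5c3 = 2.
3 is placed in column 6, which forces r5c6 = 6.
The full grid is 1 3 5 2 6 4 / 6 4 3 1 5 2 / 2 6 4 5 3 1 / 4 1 6 3 2 5 / 3 5 2 4 1 6 / 5 2 1 6 4 3.

5 2 1 6 4 3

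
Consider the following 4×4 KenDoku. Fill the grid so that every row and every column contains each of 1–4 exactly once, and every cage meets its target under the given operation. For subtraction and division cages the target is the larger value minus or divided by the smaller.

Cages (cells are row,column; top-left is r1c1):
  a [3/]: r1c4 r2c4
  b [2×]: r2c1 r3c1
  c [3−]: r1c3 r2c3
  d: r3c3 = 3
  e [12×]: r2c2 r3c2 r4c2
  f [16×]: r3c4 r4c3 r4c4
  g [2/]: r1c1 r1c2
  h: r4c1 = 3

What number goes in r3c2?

Cage d is given, which forces r3c3 = 3.
Cage h is given, leaving r4c1 = 3.
Cage e has product 12; hence r2c2 = 3.
Row 2 now contains 3, which forces r2c4 = 1.
Column 4 already has 1, which forces r4c4 = 4.
Cage c needs two cells with difference 3; hence r1c3 = 1.
Column 4 already has 1, so r1c4 = 3.
1 is placed in row 2, which forces r2c1 = 2.
1 is placed in row 2, so r2c3 = 4.
Cage b needs two cells with product 2, leaving r3c1 = 1.
The 3 cells of cage e must have product 12, so r3c2 = 4.
4 is placed in column 4, leaving r3c4 = 2.
Row 4 now contains 4, leaving r4c2 = 1.
Row 4 now contains 4, so r4c3 = 2.
2 is placed in column 1, leaving r1c1 = 4.
Column 2 already has 4; hence r1c2 = 2.
Completed grid: 4 2 1 3 / 2 3 4 1 / 1 4 3 2 / 3 1 2 4.

4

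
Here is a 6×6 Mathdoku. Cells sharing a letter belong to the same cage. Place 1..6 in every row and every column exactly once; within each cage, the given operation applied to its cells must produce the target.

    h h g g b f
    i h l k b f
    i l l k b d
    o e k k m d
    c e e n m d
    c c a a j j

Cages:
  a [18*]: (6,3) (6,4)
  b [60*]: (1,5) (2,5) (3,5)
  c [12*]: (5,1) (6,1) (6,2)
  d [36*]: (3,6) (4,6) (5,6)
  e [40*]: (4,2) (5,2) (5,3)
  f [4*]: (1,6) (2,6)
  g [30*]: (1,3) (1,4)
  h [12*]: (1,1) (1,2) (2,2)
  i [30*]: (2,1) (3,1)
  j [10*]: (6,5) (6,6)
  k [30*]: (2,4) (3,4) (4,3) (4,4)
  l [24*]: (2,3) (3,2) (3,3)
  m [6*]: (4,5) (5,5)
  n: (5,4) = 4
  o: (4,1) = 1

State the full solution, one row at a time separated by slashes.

Cage o is given, which forces (4,1) = 1.
N is a freebie, which forces (5,4) = 4.
Cage e has product 40; hence (4,2) = 4.
Row 5 needs a 1, and only (5,5) is open for it.
Cage m needs two cells with product 6, so (4,5) = 6.
In row 6, 1 can only go at (6,2), so (6,2) = 1.
The 3 cells of cage h must have product 12, which forces (1,1) = 2.
Cage h has product 12; hence (1,2) = 3.
The 3 cells of cage h must have product 12, so (2,2) = 2.
Column 2 already has 2, leaving (3,2) = 6.
Column 2 already has 2, so (5,2) = 5.
Row 5 now contains 5, leaving (5,3) = 2.
Cage i's pair has product 30, so (2,1) = 6.
Row 3 now contains 6, leaving (3,1) = 5.
Cage c needs product 12; hence (5,1) = 3.
Cage d has product 36, leaving (5,6) = 6.
Cage c has product 12, which forces (6,1) = 4.
Row 1 needs a 1, and only (1,6) is open for it.
Column 6 now contains 1, which forces (2,6) = 4.
4 is placed in row 2; hence (2,3) = 1.
Cage l needs product 24, which forces (3,3) = 4.
4 is placed in row 3, which forces (3,5) = 3.
3 is placed in row 3, leaving (3,6) = 2.
Column 6 already has 2; hence (4,6) = 3.
Column 6 already has 2, which forces (6,6) = 5.
Cage b needs product 60, so (1,5) = 4.
Cage k needs product 30, leaving (2,4) = 3.
Column 5 already has 3, which forces (2,5) = 5.
2 is placed in row 3, so (3,4) = 1.
3 is placed in row 4, which forces (4,3) = 5.
The 4 cells of cage k must have product 30, leaving (4,4) = 2.
Column 4 now contains 3, leaving (6,4) = 6.
Row 6 now contains 5, leaving (6,5) = 2.
Column 3 now contains 5, leaving (1,3) = 6.
6 is placed in column 4; hence (1,4) = 5.
Row 6 now contains 6, leaving (6,3) = 3.

2 3 6 5 4 1 / 6 2 1 3 5 4 / 5 6 4 1 3 2 / 1 4 5 2 6 3 / 3 5 2 4 1 6 / 4 1 3 6 2 5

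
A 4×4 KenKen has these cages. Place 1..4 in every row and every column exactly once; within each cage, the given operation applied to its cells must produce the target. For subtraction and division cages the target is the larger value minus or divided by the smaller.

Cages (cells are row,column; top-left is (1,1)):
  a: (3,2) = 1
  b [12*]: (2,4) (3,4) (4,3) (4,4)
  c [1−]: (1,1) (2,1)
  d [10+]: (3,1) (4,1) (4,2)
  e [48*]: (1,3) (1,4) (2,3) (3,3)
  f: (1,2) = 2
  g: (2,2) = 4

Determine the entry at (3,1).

3

Cage f is given; hence (1,2) = 2.
2 is placed in row 1; hence (1,4) = 4.
Cage g is a single given cell, so (2,2) = 4.
Cage a is given, which forces (3,2) = 1.
4 is placed in column 2, so (4,2) = 3.
3 is placed in row 4; hence (4,4) = 1.
The two cells of cage c must have difference 1, so (2,1) = 2.
Row 2 already has 2; hence (2,4) = 3.
Cage d needs sum 10; hence (3,1) = 3.
Cage e needs product 48, leaving (3,3) = 4.
3 is placed in column 4, which forces (3,4) = 2.
Cage d needs sum 10, which forces (4,1) = 4.
Row 4 already has 1, which forces (4,3) = 2.
Column 1 already has 3, which forces (1,1) = 1.
The 4 cells of cage e must have product 48, which forces (1,3) = 3.
Row 2 already has 3; hence (2,3) = 1.
Filled in: 1 2 3 4 / 2 4 1 3 / 3 1 4 2 / 4 3 2 1.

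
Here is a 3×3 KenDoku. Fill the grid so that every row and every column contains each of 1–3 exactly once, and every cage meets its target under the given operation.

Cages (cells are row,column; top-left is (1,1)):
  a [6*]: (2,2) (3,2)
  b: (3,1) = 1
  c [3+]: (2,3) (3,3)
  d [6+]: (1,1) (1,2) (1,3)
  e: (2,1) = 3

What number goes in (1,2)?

1

E is a freebie; hence (2,1) = 3.
Row 2 now contains 3, leaving (2,2) = 2.
2 is placed in row 2, so (2,3) = 1.
Cage b is given, which forces (3,1) = 1.
2 is placed in column 2; hence (3,2) = 3.
Column 3 already has 1, which forces (3,3) = 2.
Column 1 now contains 1, so (1,1) = 2.
3 is placed in column 2; hence (1,2) = 1.
Column 3 already has 2; hence (1,3) = 3.
Filled in: 2 1 3 / 3 2 1 / 1 3 2.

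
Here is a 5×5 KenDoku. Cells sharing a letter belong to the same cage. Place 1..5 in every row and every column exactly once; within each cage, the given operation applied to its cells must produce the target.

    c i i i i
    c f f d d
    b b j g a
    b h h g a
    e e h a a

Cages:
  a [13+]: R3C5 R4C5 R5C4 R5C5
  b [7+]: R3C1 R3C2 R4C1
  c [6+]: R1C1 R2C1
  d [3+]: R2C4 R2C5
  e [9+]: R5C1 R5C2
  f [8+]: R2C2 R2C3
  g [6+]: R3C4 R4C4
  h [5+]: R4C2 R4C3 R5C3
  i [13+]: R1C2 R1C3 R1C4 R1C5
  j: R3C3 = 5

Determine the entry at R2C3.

3

Cage j is given; hence R3C3 = 5.
Cage f needs two cells with sum 8, which forces R2C2 = 5.
Column 3 now contains 5, which forces R2C3 = 3.
Column 3 already has 3, leaving R4C3 = 1.
Column 2 now contains 5, leaving R5C2 = 4.
Column 3 now contains 1, which forces R5C3 = 2.
Column 3 now contains 1, leaving R1C3 = 4.
1 is placed in row 4, so R4C2 = 2.
4 is placed in row 5, which forces R5C1 = 5.
5 is placed in column 1; hence R1C1 = 2.
Cage c needs two cells with sum 6, leaving R2C1 = 4.
2 is placed in column 1; hence R3C1 = 1.
Row 3 now contains 1, which forces R3C2 = 3.
Row 3 now contains 1; hence R3C4 = 2.
Cage a has sum 13; hence R3C5 = 4.
Column 1 now contains 4; hence R4C1 = 3.
Cage a needs sum 13, leaving R4C5 = 5.
Column 2 now contains 3, which forces R1C2 = 1.
Cage i needs sum 13, which forces R1C4 = 5.
Cage i has sum 13, so R1C5 = 3.
Column 4 already has 2, so R2C4 = 1.
The two cells of cage d must have sum 3; hence R2C5 = 2.
Row 4 already has 5; hence R4C4 = 4.
1 is placed in column 4, which forces R5C4 = 3.
Column 5 already has 3, leaving R5C5 = 1.
Completed grid: 2 1 4 5 3 / 4 5 3 1 2 / 1 3 5 2 4 / 3 2 1 4 5 / 5 4 2 3 1.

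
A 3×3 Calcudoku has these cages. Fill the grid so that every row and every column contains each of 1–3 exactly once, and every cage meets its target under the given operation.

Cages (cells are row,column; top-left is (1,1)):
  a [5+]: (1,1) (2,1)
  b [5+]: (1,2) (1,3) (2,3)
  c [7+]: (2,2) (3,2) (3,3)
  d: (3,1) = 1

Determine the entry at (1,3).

3

Cage d is given; hence (3,1) = 1.
Row 3 already has 1, so (3,2) = 3.
Row 3 now contains 3, which forces (3,3) = 2.
Cage b needs sum 5; hence (1,2) = 1.
Cage b needs sum 5, so (1,3) = 3.
Column 2 already has 3, so (2,2) = 2.
Column 3 now contains 2, which forces (2,3) = 1.
Row 1 now contains 3; hence (1,1) = 2.
Row 2 already has 2; hence (2,1) = 3.
Filled in: 2 1 3 / 3 2 1 / 1 3 2.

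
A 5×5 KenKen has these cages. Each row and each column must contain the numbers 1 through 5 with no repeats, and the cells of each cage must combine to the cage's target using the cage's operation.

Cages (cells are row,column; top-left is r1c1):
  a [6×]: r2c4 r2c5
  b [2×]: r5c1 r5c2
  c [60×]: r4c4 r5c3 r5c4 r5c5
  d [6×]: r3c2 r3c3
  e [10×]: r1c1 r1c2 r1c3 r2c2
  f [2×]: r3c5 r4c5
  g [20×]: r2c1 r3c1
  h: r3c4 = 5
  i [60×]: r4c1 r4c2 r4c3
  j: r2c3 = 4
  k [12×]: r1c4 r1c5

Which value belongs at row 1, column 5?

Cage e has product 10, leaving r2c2 = 1.
Cage j is given, which forces r2c3 = 4.
Cage h is given; hence r3c4 = 5.
Column 2 now contains 1; hence r5c2 = 2.
Column 2 already has 2, leaving r1c2 = 5.
Row 2 now contains 4, which forces r2c1 = 5.
Row 3 already has 5; hence r3c1 = 4.
Column 2 already has 2, so r3c2 = 3.
The two cells of cage d must have product 6; hence r3c3 = 2.
Row 3 already has 2, so r3c5 = 1.
4 is placed in column 1; hence r4c1 = 3.
Column 2 already has 3, leaving r4c2 = 4.
Row 4 now contains 3; hence r4c3 = 5.
Row 4 now contains 4, so r4c4 = 1.
Column 5 now contains 1, so r4c5 = 2.
Row 5 already has 2, so r5c1 = 1.
Row 5 now contains 1, leaving r5c3 = 3.
3 is placed in row 5; hence r5c4 = 4.
4 is placed in row 5, which forces r5c5 = 5.
1 is placed in column 1, leaving r1c1 = 2.
Column 3 already has 2; hence r1c3 = 1.
Column 4 now contains 4; hence r1c4 = 3.
The two cells of cage k must have product 12, so r1c5 = 4.
Cage a needs two cells with product 6; hence r2c4 = 2.
Column 5 now contains 2; hence r2c5 = 3.
The full grid is 2 5 1 3 4 / 5 1 4 2 3 / 4 3 2 5 1 / 3 4 5 1 2 / 1 2 3 4 5.

4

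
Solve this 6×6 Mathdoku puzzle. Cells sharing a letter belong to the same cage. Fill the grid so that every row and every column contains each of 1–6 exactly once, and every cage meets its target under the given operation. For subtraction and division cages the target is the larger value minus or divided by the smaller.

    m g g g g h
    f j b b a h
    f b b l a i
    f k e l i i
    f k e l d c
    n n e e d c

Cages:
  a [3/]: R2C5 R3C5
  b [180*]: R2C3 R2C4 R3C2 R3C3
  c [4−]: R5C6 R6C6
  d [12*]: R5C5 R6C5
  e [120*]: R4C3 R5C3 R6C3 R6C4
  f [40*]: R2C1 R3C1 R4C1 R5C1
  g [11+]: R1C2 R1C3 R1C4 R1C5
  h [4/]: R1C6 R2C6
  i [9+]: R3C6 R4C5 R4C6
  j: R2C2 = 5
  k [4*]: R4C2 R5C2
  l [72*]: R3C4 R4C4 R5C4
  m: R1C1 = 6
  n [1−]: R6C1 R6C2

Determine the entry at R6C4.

M is a freebie, so R1C1 = 6.
J is a freebie, which forces R2C2 = 5.
The 4 cells of cage b must have product 180, leaving R3C3 = 5.
Cage e needs product 120, leaving R6C4 = 5.
The 4 cells of cage g must have sum 11; hence R1C5 = 5.
The only place for 4 in row 1 is R1C6.
Column 6 already has 4, so R2C6 = 1.
The only place for 5 in row 5 is R5C1.
The only place for 5 in row 4 is R4C6.
In column 1, 3 can only go at R6C1, so R6C1 = 3.
The only place for 1 in row 6 is R6C3.
In row 4, 3 can only go at R4C4, so R4C4 = 3.
In row 4, 6 can only go at R4C3, so R4C3 = 6.
6 is placed in column 3; hence R5C3 = 4.
Row 5 already has 4, which forces R5C4 = 6.
Row 5 already has 6, leaving R5C6 = 2.
Column 6 now contains 2, so R6C6 = 6.
Cage b has product 180, so R2C3 = 3.
6 is placed in column 4; hence R3C4 = 4.
Column 6 now contains 2; hence R3C6 = 3.
Cage k's pair has product 4; hence R4C2 = 4.
Cage i needs sum 9, which forces R4C5 = 1.
Row 5 already has 4; hence R5C2 = 1.
2 is placed in row 5; hence R5C5 = 3.
4 is placed in column 2, which forces R6C2 = 2.
The two cells of cage d must have product 12; hence R6C5 = 4.
Column 2 now contains 2, which forces R1C2 = 3.
3 is placed in column 3, so R1C3 = 2.
Cage g needs sum 11; hence R1C4 = 1.
The 4 cells of cage f must have product 40, leaving R2C1 = 4.
Column 4 already has 4; hence R2C4 = 2.
Row 2 already has 2, leaving R2C5 = 6.
The 4 cells of cage f must have product 40, leaving R3C1 = 1.
Row 3 now contains 3, leaving R3C2 = 6.
Column 5 already has 6; hence R3C5 = 2.
Row 4 already has 1, so R4C1 = 2.
The full grid is 6 3 2 1 5 4 / 4 5 3 2 6 1 / 1 6 5 4 2 3 / 2 4 6 3 1 5 / 5 1 4 6 3 2 / 3 2 1 5 4 6.

5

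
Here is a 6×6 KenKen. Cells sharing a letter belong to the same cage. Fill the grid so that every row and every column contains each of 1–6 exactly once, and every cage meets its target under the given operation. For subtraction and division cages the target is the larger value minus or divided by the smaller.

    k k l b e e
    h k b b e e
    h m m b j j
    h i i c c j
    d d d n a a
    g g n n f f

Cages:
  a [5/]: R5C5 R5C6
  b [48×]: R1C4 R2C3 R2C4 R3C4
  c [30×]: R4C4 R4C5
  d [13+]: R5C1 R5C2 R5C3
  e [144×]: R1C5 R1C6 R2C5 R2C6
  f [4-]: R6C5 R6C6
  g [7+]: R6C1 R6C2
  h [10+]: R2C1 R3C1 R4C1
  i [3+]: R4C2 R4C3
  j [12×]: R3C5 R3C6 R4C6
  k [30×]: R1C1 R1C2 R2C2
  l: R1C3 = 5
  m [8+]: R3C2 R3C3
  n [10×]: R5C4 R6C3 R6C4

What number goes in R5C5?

1

Cage l is given; hence R1C3 = 5.
Cage k needs product 30, leaving R2C2 = 5.
The only place for 5 in row 3 is R3C1.
The only place for 2 in row 5 is R5C4.
The 3 cells of cage n must have product 10, leaving R6C3 = 1.
The 3 cells of cage n must have product 10, which forces R6C4 = 5.
The two cells of cage i must have sum 3, so R4C2 = 1.
Column 3 now contains 1, so R4C3 = 2.
5 is placed in column 4, so R4C4 = 6.
The two cells of cage c must have product 30, which forces R4C5 = 5.
5 is placed in column 5, leaving R5C5 = 1.
1 is placed in row 5, so R5C6 = 5.
Column 3 now contains 2, so R2C3 = 4.
Cage m's pair has sum 8, which forces R3C2 = 2.
Column 3 now contains 2, which forces R3C3 = 6.
Cage j has product 12, which forces R3C6 = 1.
Column 3 now contains 6, so R5C3 = 3.
In column 1, 6 can only go at R5C1, so R5C1 = 6.
Row 5 now contains 6, so R5C2 = 4.
4 is placed in column 2, so R6C2 = 3.
The 3 cells of cage k must have product 30; hence R1C1 = 1.
Column 2 now contains 3, leaving R1C2 = 6.
1 is placed in column 1, which forces R2C1 = 2.
Row 6 already has 3, leaving R6C1 = 4.
Cage b has product 48, so R2C4 = 1.
4 is placed in column 1; hence R4C1 = 3.
Row 4 now contains 3, leaving R4C6 = 4.
Cage e needs product 144, so R1C5 = 4.
Column 6 now contains 4, so R1C6 = 2.
Cage j needs product 12, so R3C5 = 3.
2 is placed in column 6, so R6C6 = 6.
4 is placed in row 1, which forces R1C4 = 3.
Column 5 already has 3; hence R2C5 = 6.
Column 6 now contains 6, so R2C6 = 3.
3 is placed in row 3, leaving R3C4 = 4.
Row 6 now contains 6, which forces R6C5 = 2.
Filled in: 1 6 5 3 4 2 / 2 5 4 1 6 3 / 5 2 6 4 3 1 / 3 1 2 6 5 4 / 6 4 3 2 1 5 / 4 3 1 5 2 6.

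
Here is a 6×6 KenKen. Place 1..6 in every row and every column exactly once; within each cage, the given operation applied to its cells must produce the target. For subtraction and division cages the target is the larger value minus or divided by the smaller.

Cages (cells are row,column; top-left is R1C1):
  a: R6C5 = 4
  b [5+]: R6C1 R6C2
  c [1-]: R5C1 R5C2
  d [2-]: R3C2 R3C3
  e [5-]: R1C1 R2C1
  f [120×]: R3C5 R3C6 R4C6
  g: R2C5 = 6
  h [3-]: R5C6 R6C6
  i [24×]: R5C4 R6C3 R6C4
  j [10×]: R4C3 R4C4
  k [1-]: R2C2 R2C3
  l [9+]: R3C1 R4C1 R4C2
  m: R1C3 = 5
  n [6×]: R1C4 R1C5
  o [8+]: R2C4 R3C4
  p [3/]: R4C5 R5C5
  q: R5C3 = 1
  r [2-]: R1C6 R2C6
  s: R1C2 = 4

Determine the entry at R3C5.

Cage s is a single given cell; hence R1C2 = 4.
Cage m is a single given cell, so R1C3 = 5.
Cage g is given; hence R2C5 = 6.
5 is placed in column 3, leaving R4C3 = 2.
Row 4 now contains 2, so R4C4 = 5.
Cage q is a single given cell, leaving R5C3 = 1.
A is a freebie, leaving R6C5 = 4.
Cage e needs two cells with difference 5, leaving R1C1 = 6.
6 is placed in row 2, which forces R2C1 = 1.
Cage o's pair has sum 8, leaving R2C4 = 2.
The two cells of cage o must have sum 8, which forces R3C4 = 6.
Column 5 now contains 4; hence R3C5 = 5.
Row 3 now contains 6, which forces R3C6 = 4.
Cage p needs two cells with quotient 3; hence R4C5 = 1.
4 is placed in column 6, which forces R4C6 = 6.
Cage i has product 24, which forces R5C4 = 4.
Cage p's pair has quotient 3, which forces R5C5 = 3.
Column 4 now contains 2, so R6C4 = 1.
Column 4 now contains 2, so R1C4 = 3.
Column 5 now contains 3, leaving R1C5 = 2.
3 is placed in row 1, so R1C6 = 1.
Cage k's pair has difference 1, which forces R2C3 = 4.
Row 3 already has 5, leaving R3C1 = 2.
Cage d needs two cells with difference 2, which forces R3C2 = 1.
Row 3 now contains 4, so R3C3 = 3.
Cage l needs sum 9, so R4C1 = 4.
Row 4 already has 6, leaving R4C2 = 3.
Cage c's pair has difference 1; hence R5C1 = 5.
The two cells of cage c must have difference 1, so R5C2 = 6.
Row 5 now contains 5, leaving R5C6 = 2.
2 is placed in column 1, leaving R6C1 = 3.
3 is placed in column 2; hence R6C2 = 2.
Cage i has product 24, which forces R6C3 = 6.
Column 6 now contains 2; hence R6C6 = 5.
3 is placed in column 2, which forces R2C2 = 5.
5 is placed in column 6; hence R2C6 = 3.
Filled in: 6 4 5 3 2 1 / 1 5 4 2 6 3 / 2 1 3 6 5 4 / 4 3 2 5 1 6 / 5 6 1 4 3 2 / 3 2 6 1 4 5.

5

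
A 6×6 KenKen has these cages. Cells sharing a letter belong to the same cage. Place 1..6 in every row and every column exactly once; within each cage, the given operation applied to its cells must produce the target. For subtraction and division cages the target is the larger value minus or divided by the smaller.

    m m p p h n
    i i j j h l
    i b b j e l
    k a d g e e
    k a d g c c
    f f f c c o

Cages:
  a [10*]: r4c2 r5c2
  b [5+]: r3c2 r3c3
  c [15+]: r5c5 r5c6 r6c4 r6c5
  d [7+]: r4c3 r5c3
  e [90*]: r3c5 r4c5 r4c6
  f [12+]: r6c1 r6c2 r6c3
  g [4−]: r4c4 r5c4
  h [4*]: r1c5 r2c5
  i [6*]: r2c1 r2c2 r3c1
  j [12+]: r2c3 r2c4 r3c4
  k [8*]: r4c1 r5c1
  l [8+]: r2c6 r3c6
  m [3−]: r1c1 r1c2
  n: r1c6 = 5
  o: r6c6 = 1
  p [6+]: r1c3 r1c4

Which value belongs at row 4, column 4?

Cage n is given, so r1c6 = 5.
Cage o is given, so r6c6 = 1.
In column 1, 5 can only go at r6c1, so r6c1 = 5.
In column 2, 6 can only go at r1c2, so r1c2 = 6.
Cage m's pair has difference 3, which forces r1c1 = 3.
In row 1, 1 can only go at r1c5, so r1c5 = 1.
Column 5 already has 1, so r2c5 = 4.
Column 1 needs a 6, and only r2c1 is open for it.
The 3 cells of cage i must have product 6, leaving r2c2 = 1.
Row 2 already has 6, so r2c6 = 2.
Cage i needs product 6, leaving r3c1 = 1.
Cage l's pair has sum 8, which forces r3c6 = 6.
Column 6 already has 6, so r4c6 = 3.
Column 6 now contains 3, which forces r5c6 = 4.
Cage j needs sum 12, which forces r3c4 = 4.
The 3 cells of cage e must have product 90, so r3c5 = 5.
Cage k's pair has product 8, so r4c1 = 4.
The 3 cells of cage e must have product 90, which forces r4c5 = 6.
Row 5 now contains 4, which forces r5c1 = 2.
2 is placed in row 5, so r5c2 = 5.
2 is placed in row 5, so r5c5 = 3.
Column 5 now contains 3, so r6c5 = 2.
Cage p's pair has sum 6; hence r1c3 = 4.
Column 4 now contains 4, so r1c4 = 2.
5 is placed in column 2, leaving r4c2 = 2.
The two cells of cage d must have sum 7, which forces r4c3 = 1.
Column 4 now contains 2, leaving r4c4 = 5.
The two cells of cage d must have sum 7, so r5c3 = 6.
6 is placed in row 5; hence r5c4 = 1.
Column 3 already has 4, so r6c3 = 3.
Cage c has sum 15, which forces r6c4 = 6.
3 is placed in column 3; hence r2c3 = 5.
Column 4 now contains 5, leaving r2c4 = 3.
Column 2 now contains 2, so r3c2 = 3.
3 is placed in column 3, so r3c3 = 2.
3 is placed in row 6, so r6c2 = 4.
The full grid is 3 6 4 2 1 5 / 6 1 5 3 4 2 / 1 3 2 4 5 6 / 4 2 1 5 6 3 / 2 5 6 1 3 4 / 5 4 3 6 2 1.

5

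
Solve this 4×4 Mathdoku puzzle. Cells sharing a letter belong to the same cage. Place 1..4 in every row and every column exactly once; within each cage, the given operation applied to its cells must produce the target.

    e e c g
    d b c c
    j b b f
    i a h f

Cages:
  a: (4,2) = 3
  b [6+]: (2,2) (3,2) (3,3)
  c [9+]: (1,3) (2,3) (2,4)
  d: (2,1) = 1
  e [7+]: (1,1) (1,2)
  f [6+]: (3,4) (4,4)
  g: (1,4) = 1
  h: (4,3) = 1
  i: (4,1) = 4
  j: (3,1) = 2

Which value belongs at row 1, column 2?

4

G is a freebie, leaving (1,4) = 1.
Cage d is given, which forces (2,1) = 1.
Cage j is a single given cell, so (3,1) = 2.
Row 3 now contains 2, which forces (3,4) = 4.
Cage i is given; hence (4,1) = 4.
Cage a is a single given cell, leaving (4,2) = 3.
Cage h is given, which forces (4,3) = 1.
Column 4 now contains 4; hence (4,4) = 2.
Column 1 now contains 4, leaving (1,1) = 3.
Column 2 already has 3; hence (1,2) = 4.
4 is placed in row 1; hence (1,3) = 2.
Column 2 already has 3, leaving (2,2) = 2.
2 is placed in column 3, so (2,3) = 4.
Column 4 now contains 2, so (2,4) = 3.
Column 2 already has 3, which forces (3,2) = 1.
Column 3 now contains 1, leaving (3,3) = 3.
The full grid is 3 4 2 1 / 1 2 4 3 / 2 1 3 4 / 4 3 1 2.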